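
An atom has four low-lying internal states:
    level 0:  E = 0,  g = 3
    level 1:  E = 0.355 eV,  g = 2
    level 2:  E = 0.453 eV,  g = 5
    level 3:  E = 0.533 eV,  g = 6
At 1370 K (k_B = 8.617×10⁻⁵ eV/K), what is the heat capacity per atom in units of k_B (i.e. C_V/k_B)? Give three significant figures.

1.07

k_BT = 8.617×10⁻⁵ × 1370 K = 0.11805 eV.
Eᵢ/kT = 0, 3.0072, 3.8374, 4.5150.
Z = Σ gᵢe^(−Eᵢ/kT) = 3·e^(−0) + 2·e^(−3.0072) + 5·e^(−3.8374) + 6·e^(−4.5150) = 3.0000 + 0.098860 + 0.10775 + 0.065662 = 3.2723.
⟨E⟩ = 0.036336 eV, ⟨E²⟩ = 0.016265 eV².
C_V/k_B = (⟨E²⟩ − ⟨E⟩²)/(kT)² = (0.016265 − 0.0013203)/0.013936 = 1.07.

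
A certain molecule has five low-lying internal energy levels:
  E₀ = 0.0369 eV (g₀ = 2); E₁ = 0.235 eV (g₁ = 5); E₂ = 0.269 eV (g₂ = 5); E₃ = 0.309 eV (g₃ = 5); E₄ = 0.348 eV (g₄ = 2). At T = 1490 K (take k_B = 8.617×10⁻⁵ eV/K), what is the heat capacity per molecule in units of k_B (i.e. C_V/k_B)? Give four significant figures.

0.8476

k_BT = 8.617×10⁻⁵ × 1490 K = 0.128393 eV.
Eᵢ/kT = 0.287399, 1.83032, 2.09513, 2.40667, 2.71043.
Z = Σ gᵢe^(−Eᵢ/kT) = 2·e^(−0.287399) + 5·e^(−1.83032) + 5·e^(−2.09513) + 5·e^(−2.40667) + 2·e^(−2.71043) = 1.50042 + 0.801811 + 0.615271 + 0.450574 + 0.133016 = 3.50109.
⟨E⟩ = 0.169894 eV, ⟨E²⟩ = 0.0428366 eV².
C_V/k_B = (⟨E²⟩ − ⟨E⟩²)/(kT)² = (0.0428366 − 0.0288640)/0.0164848 = 0.8476.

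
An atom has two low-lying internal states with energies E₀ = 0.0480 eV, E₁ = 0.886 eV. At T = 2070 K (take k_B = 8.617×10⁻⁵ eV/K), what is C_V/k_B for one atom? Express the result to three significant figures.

0.198

k_BT = 8.617×10⁻⁵ × 2070 K = 0.17837 eV.
Eᵢ/kT = 0.26910, 4.9672.
Z = Σ e^(−Eᵢ/kT) = e^(−0.26910) + e^(−4.9672) = 0.76407 + 0.0069626 = 0.77103.
⟨E⟩ = 0.055568 eV, ⟨E²⟩ = 0.0093719 eV².
C_V/k_B = (⟨E²⟩ − ⟨E⟩²)/(kT)² = (0.0093719 − 0.0030878)/0.031816 = 0.198.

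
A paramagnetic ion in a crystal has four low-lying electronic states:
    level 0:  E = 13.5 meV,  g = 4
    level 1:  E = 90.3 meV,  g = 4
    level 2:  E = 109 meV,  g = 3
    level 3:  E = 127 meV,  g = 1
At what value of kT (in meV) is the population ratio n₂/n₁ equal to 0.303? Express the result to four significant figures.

n₂/n₁ = (g₂/g₁) exp[−(E₂−E₁)/kT] = 0.303.
⇒ (E₂−E₁)/kT = ln((3/4)/0.303) = ln(2.47525) = 0.906341.
kT = 18.7 meV / 0.906341 = 20.63 meV.

20.63 meV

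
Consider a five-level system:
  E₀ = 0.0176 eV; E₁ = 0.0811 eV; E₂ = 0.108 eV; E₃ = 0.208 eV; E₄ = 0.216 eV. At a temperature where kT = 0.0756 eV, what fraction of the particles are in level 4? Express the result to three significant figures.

0.0384

Eᵢ/kT = 0.23280, 1.0728, 1.4286, 2.7513, 2.8571.
Z = Σ e^(−Eᵢ/kT) = e^(−0.23280) + e^(−1.0728) + e^(−1.4286) + e^(−2.7513) + e^(−2.8571) = 0.79231 + 0.34205 + 0.23964 + 0.063845 + 0.057435 = 1.4953.
P₄ = e^(−E₄/kT) / Z = 0.057435/1.4953 = 0.0384.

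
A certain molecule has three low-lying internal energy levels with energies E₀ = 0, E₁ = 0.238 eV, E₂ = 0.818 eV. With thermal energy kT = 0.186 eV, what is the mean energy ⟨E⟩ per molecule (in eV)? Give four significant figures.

Eᵢ/kT = 0, 1.27957, 4.39785.
Z = Σ e^(−Eᵢ/kT) = e^(−0) + e^(−1.27957) + e^(−4.39785) = 1.00000 + 0.278157 + 0.0123038 = 1.29046.
⟨E⟩ = Σ Eᵢ e^(−Eᵢ/kT) / Z = (0·1.00000 + 0.238·0.278157 + 0.818·0.0123038) / 1.29046 = 0.05910 eV.

0.05910 eV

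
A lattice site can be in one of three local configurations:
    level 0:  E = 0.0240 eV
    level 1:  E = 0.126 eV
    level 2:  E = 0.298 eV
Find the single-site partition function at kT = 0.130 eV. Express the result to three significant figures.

Eᵢ/kT = 0.18462, 0.96923, 2.2923.
Z = Σ e^(−Eᵢ/kT) = e^(−0.18462) + e^(−0.96923) + e^(−2.2923) = 0.83142 + 0.37938 + 0.10103 = 1.3118.

Z = 1.31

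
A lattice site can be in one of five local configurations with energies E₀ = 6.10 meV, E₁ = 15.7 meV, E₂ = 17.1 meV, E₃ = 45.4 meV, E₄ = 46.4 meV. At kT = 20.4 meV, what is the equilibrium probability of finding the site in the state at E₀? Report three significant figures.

0.401

Eᵢ/kT = 0.29902, 0.76961, 0.83824, 2.2255, 2.2745.
Z = Σ e^(−Eᵢ/kT) = e^(−0.29902) + e^(−0.76961) + e^(−0.83824) + e^(−2.2255) + e^(−2.2745) = 0.74154 + 0.46319 + 0.43247 + 0.10801 + 0.10285 = 1.8481.
P₀ = e^(−E₀/kT) / Z = 0.74154/1.8481 = 0.401.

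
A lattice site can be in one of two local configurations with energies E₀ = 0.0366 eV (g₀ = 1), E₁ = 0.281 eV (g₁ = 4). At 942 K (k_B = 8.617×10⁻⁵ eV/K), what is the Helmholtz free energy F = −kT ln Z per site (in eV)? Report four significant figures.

0.02200 eV

k_BT = 8.617×10⁻⁵ × 942 K = 0.0811721 eV.
Eᵢ/kT = 0.450894, 3.46178.
Z = Σ gᵢe^(−Eᵢ/kT) = 1·e^(−0.450894) + 4·e^(−3.46178) = 0.637058 + 0.125495 = 0.762553.
F = −kT ln Z = −0.0811721 × ln(0.762553) = −0.0811721 × -0.271083 = 0.02200 eV.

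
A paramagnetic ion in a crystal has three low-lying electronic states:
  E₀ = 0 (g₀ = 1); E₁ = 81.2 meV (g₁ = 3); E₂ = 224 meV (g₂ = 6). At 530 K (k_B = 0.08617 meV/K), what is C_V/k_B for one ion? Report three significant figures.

1.20

k_BT = 0.08617 × 530 K = 45.670 meV.
Eᵢ/kT = 0, 1.7780, 4.9048.
Z = Σ gᵢe^(−Eᵢ/kT) = 1·e^(−0) + 3·e^(−1.7780) + 6·e^(−4.9048) = 1.0000 + 0.50693 + 0.044466 = 1.5514.
⟨E⟩ = 32.953 meV, ⟨E²⟩ = 3592.6 meV².
C_V/k_B = (⟨E²⟩ − ⟨E⟩²)/(kT)² = (3592.6 − 1085.9)/2085.7 = 1.20.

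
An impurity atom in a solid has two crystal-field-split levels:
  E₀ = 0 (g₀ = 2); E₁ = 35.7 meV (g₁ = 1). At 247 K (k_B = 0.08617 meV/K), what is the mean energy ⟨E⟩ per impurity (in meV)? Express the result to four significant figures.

3.051 meV

k_BT = 0.08617 × 247 K = 21.2840 meV.
Eᵢ/kT = 0, 1.67732.
Z = Σ gᵢe^(−Eᵢ/kT) = 2·e^(−0) + 1·e^(−1.67732) = 2.00000 + 0.186874 = 2.18687.
⟨E⟩ = Σ Eᵢ gᵢe^(−Eᵢ/kT) / Z = (0·2.00000 + 35.7·0.186874) / 2.18687 = 3.051 meV.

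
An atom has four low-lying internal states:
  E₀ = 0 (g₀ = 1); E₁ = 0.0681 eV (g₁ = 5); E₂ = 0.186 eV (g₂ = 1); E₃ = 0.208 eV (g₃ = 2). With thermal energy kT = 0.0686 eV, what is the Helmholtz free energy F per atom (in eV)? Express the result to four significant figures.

Eᵢ/kT = 0, 0.992711, 2.71137, 3.03207.
Z = Σ gᵢe^(−Eᵢ/kT) = 1·e^(−0) + 5·e^(−0.992711) + 1·e^(−2.71137) + 2·e^(−3.03207) = 1.00000 + 1.85285 + 0.0664457 + 0.0964315 = 3.01573.
F = −kT ln Z = −0.0686 × ln(3.01573) = −0.0686 × 1.10384 = -0.07572 eV.

-0.07572 eV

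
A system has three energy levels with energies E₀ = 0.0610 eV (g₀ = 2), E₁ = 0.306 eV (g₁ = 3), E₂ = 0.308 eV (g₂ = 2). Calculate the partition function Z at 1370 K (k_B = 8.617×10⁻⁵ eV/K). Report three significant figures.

k_BT = 8.617×10⁻⁵ × 1370 K = 0.11805 eV.
Eᵢ/kT = 0.51673, 2.5921, 2.6091.
Z = Σ gᵢe^(−Eᵢ/kT) = 2·e^(−0.51673) + 3·e^(−2.5921) + 2·e^(−2.6091) = 1.1929 + 0.22459 + 0.14720 = 1.5647.

Z = 1.56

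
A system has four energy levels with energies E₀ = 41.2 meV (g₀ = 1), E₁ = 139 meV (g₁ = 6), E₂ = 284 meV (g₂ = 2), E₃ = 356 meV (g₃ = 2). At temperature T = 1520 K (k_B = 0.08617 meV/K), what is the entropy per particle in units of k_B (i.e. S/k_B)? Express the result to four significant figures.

2.191

k_BT = 0.08617 × 1520 K = 130.978 meV.
Eᵢ/kT = 0.314557, 1.06125, 2.16830, 2.71801.
Z = Σ gᵢe^(−Eᵢ/kT) = 1·e^(−0.314557) + 6·e^(−1.06125) + 2·e^(−2.16830) + 2·e^(−2.71801) = 0.730112 + 2.07614 + 0.228744 + 0.132012 = 3.16701.
⟨E⟩ = Σ EᵢPᵢ = 135.972 meV.
S/k_B = ln Z + ⟨E⟩/kT = ln(3.16701) + 135.972/130.978 = 1.15279 + 1.03813 = 2.191.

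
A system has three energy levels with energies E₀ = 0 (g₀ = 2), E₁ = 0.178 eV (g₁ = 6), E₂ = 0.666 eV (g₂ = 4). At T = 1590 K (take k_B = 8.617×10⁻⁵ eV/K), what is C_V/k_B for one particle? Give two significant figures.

k_BT = 8.617×10⁻⁵ × 1590 K = 0.1370 eV.
Eᵢ/kT = 0, 1.299, 4.861.
Z = Σ gᵢe^(−Eᵢ/kT) = 2·e^(−0) + 6·e^(−1.299) + 4·e^(−4.861) = 2.000 + 1.637 + 0.03097 = 3.668.
⟨E⟩ = 0.08506 eV, ⟨E²⟩ = 0.01789 eV².
C_V/k_B = (⟨E²⟩ − ⟨E⟩²)/(kT)² = (0.01789 − 0.007235)/0.01877 = 0.57.

0.57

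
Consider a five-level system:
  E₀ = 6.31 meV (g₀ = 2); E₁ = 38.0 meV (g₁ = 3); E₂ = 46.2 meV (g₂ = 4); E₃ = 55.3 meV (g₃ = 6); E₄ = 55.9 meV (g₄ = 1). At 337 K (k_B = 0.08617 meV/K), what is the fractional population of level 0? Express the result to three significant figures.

0.377

k_BT = 0.08617 × 337 K = 29.039 meV.
Eᵢ/kT = 0.21729, 1.3086, 1.5910, 1.9043, 1.9250.
Z = Σ gᵢe^(−Eᵢ/kT) = 2·e^(−0.21729) + 3·e^(−1.3086) + 4·e^(−1.5910) + 6·e^(−1.9043) + 1·e^(−1.9250) = 1.6094 + 0.81059 + 0.81489 + 0.89356 + 0.14588 = 4.2743.
P₀ = g₀ e^(−E₀/kT) / Z = 1.6094/4.2743 = 0.377.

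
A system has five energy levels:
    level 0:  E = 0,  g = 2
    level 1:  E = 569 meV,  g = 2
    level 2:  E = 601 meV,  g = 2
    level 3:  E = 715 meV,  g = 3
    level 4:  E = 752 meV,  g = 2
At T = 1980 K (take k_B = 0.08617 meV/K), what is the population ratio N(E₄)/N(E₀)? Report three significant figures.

k_BT = 0.08617 × 1980 K = 170.62 meV.
n₄/n₀ = (g₄/g₀) exp[−(E₄−E₀)/kT] = (2/2) × exp(−(752 meV)/(170.62 meV)) = (2/2) × exp(-4.4075) = 0.0122.

0.0122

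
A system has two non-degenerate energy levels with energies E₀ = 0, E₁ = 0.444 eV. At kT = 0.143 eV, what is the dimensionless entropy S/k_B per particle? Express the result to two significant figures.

Eᵢ/kT = 0, 3.105.
Z = Σ e^(−Eᵢ/kT) = e^(−0) + e^(−3.105) = 1.000 + 0.04482 = 1.045.
⟨E⟩ = Σ EᵢPᵢ = 0.01904 eV.
S/k_B = ln Z + ⟨E⟩/kT = ln(1.045) + 0.01904/0.143 = 0.04402 + 0.1331 = 0.18.

0.18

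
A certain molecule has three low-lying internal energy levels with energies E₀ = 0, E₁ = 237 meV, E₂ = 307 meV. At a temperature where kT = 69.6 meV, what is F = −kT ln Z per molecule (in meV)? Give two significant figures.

-3.1 meV

Eᵢ/kT = 0, 3.405, 4.411.
Z = Σ e^(−Eᵢ/kT) = e^(−0) + e^(−3.405) + e^(−4.411) = 1.000 + 0.03321 + 0.01214 = 1.045.
F = −kT ln Z = −69.6 × ln(1.045) = −69.6 × 0.04402 = -3.1 meV.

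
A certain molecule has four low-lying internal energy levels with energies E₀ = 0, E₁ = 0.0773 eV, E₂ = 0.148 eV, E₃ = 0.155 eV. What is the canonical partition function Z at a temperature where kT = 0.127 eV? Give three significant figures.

Eᵢ/kT = 0, 0.60866, 1.1654, 1.2205.
Z = Σ e^(−Eᵢ/kT) = e^(−0) + e^(−0.60866) + e^(−1.1654) + e^(−1.2205) = 1.0000 + 0.54408 + 0.31180 + 0.29508 = 2.1510.

Z = 2.15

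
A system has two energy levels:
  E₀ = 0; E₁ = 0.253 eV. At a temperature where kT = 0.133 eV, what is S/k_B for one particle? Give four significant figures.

Eᵢ/kT = 0, 1.90226.
Z = Σ e^(−Eᵢ/kT) = e^(−0) + e^(−1.90226) = 1.00000 + 0.149231 = 1.14923.
⟨E⟩ = Σ EᵢPᵢ = 0.0328528 eV.
S/k_B = ln Z + ⟨E⟩/kT = ln(1.14923) + 0.0328528/0.133 = 0.139092 + 0.247014 = 0.3861.

0.3861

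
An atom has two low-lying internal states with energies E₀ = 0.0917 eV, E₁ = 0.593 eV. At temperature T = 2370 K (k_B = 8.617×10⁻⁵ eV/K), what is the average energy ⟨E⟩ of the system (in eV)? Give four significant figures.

0.1314 eV

k_BT = 8.617×10⁻⁵ × 2370 K = 0.204223 eV.
Eᵢ/kT = 0.449019, 2.90369.
Z = Σ e^(−Eᵢ/kT) = e^(−0.449019) + e^(−2.90369) = 0.638254 + 0.0548206 = 0.693075.
⟨E⟩ = Σ Eᵢ e^(−Eᵢ/kT) / Z = (0.0917·0.638254 + 0.593·0.0548206) / 0.693075 = 0.1314 eV.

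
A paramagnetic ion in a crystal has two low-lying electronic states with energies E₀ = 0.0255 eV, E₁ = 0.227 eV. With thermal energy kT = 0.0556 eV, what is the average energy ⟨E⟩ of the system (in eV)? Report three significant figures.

Eᵢ/kT = 0.45863, 4.0827.
Z = Σ e^(−Eᵢ/kT) = e^(−0.45863) + e^(−4.0827) = 0.63215 + 0.016862 = 0.64901.
⟨E⟩ = Σ Eᵢ e^(−Eᵢ/kT) / Z = (0.0255·0.63215 + 0.227·0.016862) / 0.64901 = 0.0307 eV.

0.0307 eV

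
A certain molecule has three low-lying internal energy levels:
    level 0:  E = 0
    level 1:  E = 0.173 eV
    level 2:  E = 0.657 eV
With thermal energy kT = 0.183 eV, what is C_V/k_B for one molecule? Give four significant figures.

0.3879

Eᵢ/kT = 0, 0.945355, 3.59016.
Z = Σ e^(−Eᵢ/kT) = e^(−0) + e^(−0.945355) + e^(−3.59016) = 1.00000 + 0.388542 + 0.0275939 = 1.41614.
⟨E⟩ = 0.0602673 eV, ⟨E²⟩ = 0.0166223 eV².
C_V/k_B = (⟨E²⟩ − ⟨E⟩²)/(kT)² = (0.0166223 − 0.00363215)/0.0334890 = 0.3879.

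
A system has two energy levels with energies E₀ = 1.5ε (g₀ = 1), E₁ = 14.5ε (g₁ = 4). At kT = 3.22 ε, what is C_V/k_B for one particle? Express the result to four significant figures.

1.004

Eᵢ/kT = 0.465839, 4.50311.
Z = Σ gᵢe^(−Eᵢ/kT) = 1·e^(−0.465839) + 4·e^(−4.50311) = 0.627608 + 0.0442980 = 0.671906.
⟨E⟩ = 2.35708 ε, ⟨E²⟩ = 15.9632 ε².
C_V/k_B = (⟨E²⟩ − ⟨E⟩²)/(kT)² = (15.9632 − 5.55583)/10.3684 = 1.004.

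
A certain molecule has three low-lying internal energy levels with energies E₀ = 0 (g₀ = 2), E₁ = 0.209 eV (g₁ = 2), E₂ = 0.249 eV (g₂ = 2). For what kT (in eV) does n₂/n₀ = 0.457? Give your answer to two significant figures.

n₂/n₀ = (g₂/g₀) exp[−(E₂−E₀)/kT] = 0.457.
⇒ (E₂−E₀)/kT = ln((2/2)/0.457) = ln(2.188) = 0.7830.
kT = 0.249 eV / 0.7830 = 0.32 eV.

0.32 eV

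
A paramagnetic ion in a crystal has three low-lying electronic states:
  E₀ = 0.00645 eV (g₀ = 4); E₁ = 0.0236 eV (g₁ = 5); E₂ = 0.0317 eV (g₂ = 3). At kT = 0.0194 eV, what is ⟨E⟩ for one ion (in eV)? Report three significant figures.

Eᵢ/kT = 0.33247, 1.2165, 1.6340.
Z = Σ gᵢe^(−Eᵢ/kT) = 4·e^(−0.33247) + 5·e^(−1.2165) + 3·e^(−1.6340) = 2.8686 + 1.4813 + 0.58544 = 4.9353.
⟨E⟩ = Σ Eᵢ gᵢe^(−Eᵢ/kT) / Z = (0.00645·2.8686 + 0.0236·1.4813 + 0.0317·0.58544) / 4.9353 = 0.0146 eV.

0.0146 eV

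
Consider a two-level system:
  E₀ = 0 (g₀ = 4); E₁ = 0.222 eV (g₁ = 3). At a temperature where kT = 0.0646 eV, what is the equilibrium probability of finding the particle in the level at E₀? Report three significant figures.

0.976

Eᵢ/kT = 0, 3.4365.
Z = Σ gᵢe^(−Eᵢ/kT) = 4·e^(−0) + 3·e^(−3.4365) = 4.0000 + 0.096531 = 4.0965.
P₀ = g₀ e^(−E₀/kT) / Z = 4.0000/4.0965 = 0.976.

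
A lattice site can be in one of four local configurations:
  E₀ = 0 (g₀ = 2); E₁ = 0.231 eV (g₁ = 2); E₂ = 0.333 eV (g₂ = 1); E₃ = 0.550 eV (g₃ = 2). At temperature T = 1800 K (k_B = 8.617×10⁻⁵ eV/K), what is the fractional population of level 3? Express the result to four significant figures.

0.02197

k_BT = 8.617×10⁻⁵ × 1800 K = 0.155106 eV.
Eᵢ/kT = 0, 1.48930, 2.14692, 3.54596.
Z = Σ gᵢe^(−Eᵢ/kT) = 2·e^(−0) + 2·e^(−1.48930) + 1·e^(−2.14692) + 2·e^(−3.54596) = 2.00000 + 0.451061 + 0.116843 + 0.0576818 = 2.62559.
P₃ = g₃ e^(−E₃/kT) / Z = 0.0576818/2.62559 = 0.02197.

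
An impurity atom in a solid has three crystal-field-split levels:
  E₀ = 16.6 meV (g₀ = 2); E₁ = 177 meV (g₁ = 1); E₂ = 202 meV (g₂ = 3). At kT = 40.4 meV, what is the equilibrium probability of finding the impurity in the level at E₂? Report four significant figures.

0.01488

Eᵢ/kT = 0.410891, 4.38119, 5.00000.
Z = Σ gᵢe^(−Eᵢ/kT) = 2·e^(−0.410891) + 1·e^(−4.38119) + 3·e^(−5.00000) = 1.32612 + 0.0125105 + 0.0202138 = 1.35884.
P₂ = g₂ e^(−E₂/kT) / Z = 0.0202138/1.35884 = 0.01488.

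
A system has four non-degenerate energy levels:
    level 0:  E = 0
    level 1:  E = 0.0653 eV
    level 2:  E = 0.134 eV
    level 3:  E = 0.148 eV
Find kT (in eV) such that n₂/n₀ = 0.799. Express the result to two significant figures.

n₂/n₀ = exp[−(E₂−E₀)/kT] = 0.799.
⇒ (E₂−E₀)/kT = ln(1/0.799) = ln(1.252) = 0.2247.
kT = 0.134 eV / 0.2247 = 0.60 eV.

0.60 eV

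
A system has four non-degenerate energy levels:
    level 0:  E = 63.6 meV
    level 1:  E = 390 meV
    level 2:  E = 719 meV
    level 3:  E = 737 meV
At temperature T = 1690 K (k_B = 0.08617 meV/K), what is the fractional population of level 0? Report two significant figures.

0.89

k_BT = 0.08617 × 1690 K = 145.6 meV.
Eᵢ/kT = 0.4368, 2.679, 4.938, 5.062.
Z = Σ e^(−Eᵢ/kT) = e^(−0.4368) + e^(−2.679) + e^(−4.938) + e^(−5.062) = 0.6461 + 0.06863 + 0.007169 + 0.006333 = 0.7282.
P₀ = e^(−E₀/kT) / Z = 0.6461/0.7282 = 0.89.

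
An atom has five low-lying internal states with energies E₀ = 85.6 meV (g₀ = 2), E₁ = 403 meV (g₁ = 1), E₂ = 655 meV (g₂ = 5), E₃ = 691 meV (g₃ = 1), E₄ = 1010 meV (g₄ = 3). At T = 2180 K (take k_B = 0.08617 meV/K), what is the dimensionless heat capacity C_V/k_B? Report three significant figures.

1.22

k_BT = 0.08617 × 2180 K = 187.85 meV.
Eᵢ/kT = 0.45568, 2.1453, 3.4868, 3.6785, 5.3766.
Z = Σ gᵢe^(−Eᵢ/kT) = 2·e^(−0.45568) + 1·e^(−2.1453) + 5·e^(−3.4868) + 1·e^(−3.6785) + 3·e^(−5.3766) = 1.2680 + 0.11703 + 0.15299 + 0.025261 + 0.013871 = 1.5772.
⟨E⟩ = 182.21 meV, ⟨E²⟩ = 76177 meV².
C_V/k_B = (⟨E²⟩ − ⟨E⟩²)/(kT)² = (76177 − 33200)/35288 = 1.22.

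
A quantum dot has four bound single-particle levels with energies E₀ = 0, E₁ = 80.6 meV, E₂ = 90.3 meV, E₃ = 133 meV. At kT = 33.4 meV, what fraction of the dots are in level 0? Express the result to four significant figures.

0.8510

Eᵢ/kT = 0, 2.41317, 2.70359, 3.98204.
Z = Σ e^(−Eᵢ/kT) = e^(−0) + e^(−2.41317) + e^(−2.70359) + e^(−3.98204) = 1.00000 + 0.0895310 + 0.0669647 + 0.0186476 = 1.17514.
P₀ = e^(−E₀/kT) / Z = 1.00000/1.17514 = 0.8510.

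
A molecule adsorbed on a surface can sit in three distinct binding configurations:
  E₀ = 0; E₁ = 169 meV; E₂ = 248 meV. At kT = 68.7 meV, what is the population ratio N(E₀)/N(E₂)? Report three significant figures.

37.0

n₀/n₂ = exp[−(E₀−E₂)/kT] = exp(−(-248 meV)/(68.7 meV)) = exp(3.6099) = 37.0.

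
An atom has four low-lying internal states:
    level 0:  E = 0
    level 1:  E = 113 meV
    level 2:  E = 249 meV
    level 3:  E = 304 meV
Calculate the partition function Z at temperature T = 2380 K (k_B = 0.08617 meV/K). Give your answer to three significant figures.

Z = 2.10

k_BT = 0.08617 × 2380 K = 205.08 meV.
Eᵢ/kT = 0, 0.55100, 1.2142, 1.4823.
Z = Σ e^(−Eᵢ/kT) = e^(−0) + e^(−0.55100) + e^(−1.2142) + e^(−1.4823) = 1.0000 + 0.57637 + 0.29695 + 0.22711 = 2.1004.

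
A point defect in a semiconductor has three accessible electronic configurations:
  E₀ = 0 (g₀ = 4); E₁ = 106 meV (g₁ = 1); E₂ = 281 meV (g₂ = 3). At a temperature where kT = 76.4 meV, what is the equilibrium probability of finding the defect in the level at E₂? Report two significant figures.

Eᵢ/kT = 0, 1.387, 3.678.
Z = Σ gᵢe^(−Eᵢ/kT) = 4·e^(−0) + 1·e^(−1.387) + 3·e^(−3.678) = 4.000 + 0.2498 + 0.07582 = 4.326.
P₂ = g₂ e^(−E₂/kT) / Z = 0.07582/4.326 = 0.018.

0.018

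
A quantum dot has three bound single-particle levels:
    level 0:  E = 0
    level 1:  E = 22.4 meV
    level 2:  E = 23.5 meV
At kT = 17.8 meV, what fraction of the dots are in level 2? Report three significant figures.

Eᵢ/kT = 0, 1.2584, 1.3202.
Z = Σ e^(−Eᵢ/kT) = e^(−0) + e^(−1.2584) + e^(−1.3202) = 1.0000 + 0.28411 + 0.26708 = 1.5512.
P₂ = e^(−E₂/kT) / Z = 0.26708/1.5512 = 0.172.

0.172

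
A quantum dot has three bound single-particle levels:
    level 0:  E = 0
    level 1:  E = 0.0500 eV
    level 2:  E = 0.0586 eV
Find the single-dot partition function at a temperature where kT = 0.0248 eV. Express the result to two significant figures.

Eᵢ/kT = 0, 2.016, 2.363.
Z = Σ e^(−Eᵢ/kT) = e^(−0) + e^(−2.016) + e^(−2.363) = 1.000 + 0.1332 + 0.09414 = 1.227.

Z = 1.2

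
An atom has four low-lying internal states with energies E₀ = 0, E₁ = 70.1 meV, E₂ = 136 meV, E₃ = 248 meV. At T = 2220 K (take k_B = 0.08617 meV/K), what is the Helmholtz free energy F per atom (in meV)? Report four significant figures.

-172.0 meV

k_BT = 0.08617 × 2220 K = 191.297 meV.
Eᵢ/kT = 0, 0.366446, 0.710936, 1.29641.
Z = Σ e^(−Eᵢ/kT) = e^(−0) + e^(−0.366446) + e^(−0.710936) + e^(−1.29641) = 1.00000 + 0.693194 + 0.491184 + 0.273512 = 2.45789.
F = −kT ln Z = −191.297 × ln(2.45789) = −191.297 × 0.899303 = -172.0 meV.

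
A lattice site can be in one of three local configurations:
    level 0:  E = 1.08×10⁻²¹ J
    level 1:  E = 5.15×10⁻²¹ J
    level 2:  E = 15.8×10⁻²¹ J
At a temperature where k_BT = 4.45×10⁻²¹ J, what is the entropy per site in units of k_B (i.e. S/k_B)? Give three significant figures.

Eᵢ/kT = 0.24270, 1.1573, 3.5506.
Z = Σ e^(−Eᵢ/kT) = e^(−0.24270) + e^(−1.1573) + e^(−3.5506) = 0.78451 + 0.31433 + 0.028707 = 1.1275.
⟨E⟩ = Σ EᵢPᵢ = 2.5895 ×10⁻²¹ J.
S/k_B = ln Z + ⟨E⟩/kT = ln(1.1275) + 2.5895/4.45 = 0.12000 + 0.58191 = 0.702.

0.702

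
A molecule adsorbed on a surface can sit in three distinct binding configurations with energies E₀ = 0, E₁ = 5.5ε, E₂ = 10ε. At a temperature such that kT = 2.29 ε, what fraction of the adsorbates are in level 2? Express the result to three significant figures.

Eᵢ/kT = 0, 2.4017, 4.3668.
Z = Σ e^(−Eᵢ/kT) = e^(−0) + e^(−2.4017) + e^(−4.3668) = 1.0000 + 0.090564 + 0.012692 = 1.1033.
P₂ = e^(−E₂/kT) / Z = 0.012692/1.1033 = 0.0115.

0.0115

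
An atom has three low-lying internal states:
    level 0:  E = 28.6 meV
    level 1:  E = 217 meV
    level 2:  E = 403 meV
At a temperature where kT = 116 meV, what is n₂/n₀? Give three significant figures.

n₂/n₀ = exp[−(E₂−E₀)/kT] = exp(−(374.4 meV)/(116 meV)) = exp(-3.2276) = 0.0397.

0.0397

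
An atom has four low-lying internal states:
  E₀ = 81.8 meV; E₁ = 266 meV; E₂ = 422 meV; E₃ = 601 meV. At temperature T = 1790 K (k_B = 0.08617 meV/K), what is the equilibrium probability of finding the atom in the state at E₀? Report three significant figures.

k_BT = 0.08617 × 1790 K = 154.24 meV.
Eᵢ/kT = 0.53034, 1.7246, 2.7360, 3.8965.
Z = Σ e^(−Eᵢ/kT) = e^(−0.53034) + e^(−1.7246) + e^(−2.7360) + e^(−3.8965) = 0.58840 + 0.17824 + 0.064829 + 0.020313 = 0.85178.
P₀ = e^(−E₀/kT) / Z = 0.58840/0.85178 = 0.691.

0.691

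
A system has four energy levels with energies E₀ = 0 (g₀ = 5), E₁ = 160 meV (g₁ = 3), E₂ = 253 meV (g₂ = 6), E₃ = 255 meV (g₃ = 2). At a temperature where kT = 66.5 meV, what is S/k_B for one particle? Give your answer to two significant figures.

1.9

Eᵢ/kT = 0, 2.406, 3.805, 3.835.
Z = Σ gᵢe^(−Eᵢ/kT) = 5·e^(−0) + 3·e^(−2.406) + 6·e^(−3.805) + 2·e^(−3.835) = 5.000 + 0.2705 + 0.1336 + 0.04320 = 5.447.
⟨E⟩ = Σ EᵢPᵢ = 16.17 meV.
S/k_B = ln Z + ⟨E⟩/kT = ln(5.447) + 16.17/66.5 = 1.695 + 0.2432 = 1.9.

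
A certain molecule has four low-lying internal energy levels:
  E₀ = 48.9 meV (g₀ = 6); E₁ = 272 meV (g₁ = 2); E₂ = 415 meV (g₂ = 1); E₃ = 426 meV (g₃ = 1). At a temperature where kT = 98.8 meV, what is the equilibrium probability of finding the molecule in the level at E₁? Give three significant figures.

0.0334

Eᵢ/kT = 0.49494, 2.7530, 4.2004, 4.3117.
Z = Σ gᵢe^(−Eᵢ/kT) = 6·e^(−0.49494) + 2·e^(−2.7530) + 1·e^(−4.2004) + 1·e^(−4.3117) = 3.6576 + 0.12747 + 0.014990 + 0.013411 = 3.8135.
P₁ = g₁ e^(−E₁/kT) / Z = 0.12747/3.8135 = 0.0334.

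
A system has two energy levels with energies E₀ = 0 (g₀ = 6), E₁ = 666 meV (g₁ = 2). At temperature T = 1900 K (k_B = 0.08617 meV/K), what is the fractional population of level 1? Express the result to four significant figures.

0.005672

k_BT = 0.08617 × 1900 K = 163.723 meV.
Eᵢ/kT = 0, 4.06785.
Z = Σ gᵢe^(−Eᵢ/kT) = 6·e^(−0) + 2·e^(−4.06785) = 6.00000 + 0.0342283 = 6.03423.
P₁ = g₁ e^(−E₁/kT) / Z = 0.0342283/6.03423 = 0.005672.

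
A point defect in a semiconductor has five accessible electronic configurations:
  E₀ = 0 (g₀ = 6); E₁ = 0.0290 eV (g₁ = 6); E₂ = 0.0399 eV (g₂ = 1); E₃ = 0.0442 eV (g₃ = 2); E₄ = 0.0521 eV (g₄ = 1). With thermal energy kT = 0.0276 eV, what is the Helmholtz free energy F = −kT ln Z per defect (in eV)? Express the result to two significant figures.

-0.060 eV

Eᵢ/kT = 0, 1.051, 1.446, 1.601, 1.888.
Z = Σ gᵢe^(−Eᵢ/kT) = 6·e^(−0) + 6·e^(−1.051) + 1·e^(−1.446) + 2·e^(−1.601) + 1·e^(−1.888) = 6.000 + 2.098 + 0.2355 + 0.4034 + 0.1514 = 8.888.
F = −kT ln Z = −0.0276 × ln(8.888) = −0.0276 × 2.185 = -0.060 eV.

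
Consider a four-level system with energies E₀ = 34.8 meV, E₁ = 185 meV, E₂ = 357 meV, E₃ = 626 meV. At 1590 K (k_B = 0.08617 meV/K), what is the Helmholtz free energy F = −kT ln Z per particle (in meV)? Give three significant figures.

k_BT = 0.08617 × 1590 K = 137.01 meV.
Eᵢ/kT = 0.25400, 1.3503, 2.6056, 4.5690.
Z = Σ e^(−Eᵢ/kT) = e^(−0.25400) + e^(−1.3503) + e^(−2.6056) + e^(−4.5690) = 0.77569 + 0.25916 + 0.073859 + 0.010368 = 1.1191.
F = −kT ln Z = −137.01 × ln(1.1191) = −137.01 × 0.11252 = -15.4 meV.

-15.4 meV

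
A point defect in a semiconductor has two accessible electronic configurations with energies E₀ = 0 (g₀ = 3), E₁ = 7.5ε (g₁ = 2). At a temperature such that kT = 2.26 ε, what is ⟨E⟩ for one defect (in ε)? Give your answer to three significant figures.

0.177 ε

Eᵢ/kT = 0, 3.3186.
Z = Σ gᵢe^(−Eᵢ/kT) = 3·e^(−0) + 2·e^(−3.3186) = 3.0000 + 0.072407 = 3.0724.
⟨E⟩ = Σ Eᵢ gᵢe^(−Eᵢ/kT) / Z = (0·3.0000 + 7.5·0.072407) / 3.0724 = 0.177 ε.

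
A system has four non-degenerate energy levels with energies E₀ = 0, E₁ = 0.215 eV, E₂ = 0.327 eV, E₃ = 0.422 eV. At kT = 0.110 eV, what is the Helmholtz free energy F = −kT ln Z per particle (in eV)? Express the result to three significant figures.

Eᵢ/kT = 0, 1.9545, 2.9727, 3.8364.
Z = Σ e^(−Eᵢ/kT) = e^(−0) + e^(−1.9545) + e^(−2.9727) + e^(−3.8364) = 1.0000 + 0.14164 + 0.051165 + 0.021571 = 1.2144.
F = −kT ln Z = −0.110 × ln(1.2144) = −0.110 × 0.19425 = -0.0214 eV.

-0.0214 eV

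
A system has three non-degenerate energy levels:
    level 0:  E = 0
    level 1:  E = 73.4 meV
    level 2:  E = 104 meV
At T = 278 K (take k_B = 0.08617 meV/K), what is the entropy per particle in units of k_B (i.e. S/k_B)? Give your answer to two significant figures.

k_BT = 0.08617 × 278 K = 23.96 meV.
Eᵢ/kT = 0, 3.063, 4.341.
Z = Σ e^(−Eᵢ/kT) = e^(−0) + e^(−3.063) + e^(−4.341) = 1.000 + 0.04675 + 0.01302 = 1.060.
⟨E⟩ = Σ EᵢPᵢ = 4.515 meV.
S/k_B = ln Z + ⟨E⟩/kT = ln(1.060) + 4.515/23.96 = 0.05827 + 0.1884 = 0.25.

0.25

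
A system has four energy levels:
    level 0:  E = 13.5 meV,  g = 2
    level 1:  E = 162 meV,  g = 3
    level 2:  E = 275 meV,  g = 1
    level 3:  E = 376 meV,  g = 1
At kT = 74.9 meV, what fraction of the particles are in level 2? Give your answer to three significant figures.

0.0124

Eᵢ/kT = 0.18024, 2.1629, 3.6716, 5.0200.
Z = Σ gᵢe^(−Eᵢ/kT) = 2·e^(−0.18024) + 3·e^(−2.1629) + 1·e^(−3.6716) + 1·e^(−5.0200) = 1.6701 + 0.34497 + 0.025436 + 0.0066045 = 2.0471.
P₂ = g₂ e^(−E₂/kT) / Z = 0.025436/2.0471 = 0.0124.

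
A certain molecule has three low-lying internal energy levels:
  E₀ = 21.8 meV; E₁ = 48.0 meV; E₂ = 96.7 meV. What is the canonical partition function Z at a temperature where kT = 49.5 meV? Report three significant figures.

Eᵢ/kT = 0.44040, 0.96970, 1.9535.
Z = Σ e^(−Eᵢ/kT) = e^(−0.44040) + e^(−0.96970) + e^(−1.9535) = 0.64378 + 0.37920 + 0.14178 = 1.1648.

Z = 1.16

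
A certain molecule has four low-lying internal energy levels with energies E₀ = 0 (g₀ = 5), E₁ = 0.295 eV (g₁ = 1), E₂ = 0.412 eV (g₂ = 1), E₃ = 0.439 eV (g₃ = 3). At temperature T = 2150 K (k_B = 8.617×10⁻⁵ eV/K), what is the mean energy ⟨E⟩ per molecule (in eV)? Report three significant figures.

0.0407 eV

k_BT = 8.617×10⁻⁵ × 2150 K = 0.18527 eV.
Eᵢ/kT = 0, 1.5923, 2.2238, 2.3695.
Z = Σ gᵢe^(−Eᵢ/kT) = 5·e^(−0) + 1·e^(−1.5923) + 1·e^(−2.2238) + 3·e^(−2.3695) = 5.0000 + 0.20346 + 0.10820 + 0.28058 = 5.5922.
⟨E⟩ = Σ Eᵢ gᵢe^(−Eᵢ/kT) / Z = (0·5.0000 + 0.295·0.20346 + 0.412·0.10820 + 0.439·0.28058) / 5.5922 = 0.0407 eV.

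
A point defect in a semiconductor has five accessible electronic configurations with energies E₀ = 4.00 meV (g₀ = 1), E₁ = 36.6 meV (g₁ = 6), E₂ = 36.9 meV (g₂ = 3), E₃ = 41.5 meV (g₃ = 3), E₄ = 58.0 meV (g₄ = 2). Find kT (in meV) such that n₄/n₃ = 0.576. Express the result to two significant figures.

n₄/n₃ = (g₄/g₃) exp[−(E₄−E₃)/kT] = 0.576.
⇒ (E₄−E₃)/kT = ln((2/3)/0.576) = ln(1.157) = 0.1458.
kT = 16.5 meV / 0.1458 = 110 meV.

110 meV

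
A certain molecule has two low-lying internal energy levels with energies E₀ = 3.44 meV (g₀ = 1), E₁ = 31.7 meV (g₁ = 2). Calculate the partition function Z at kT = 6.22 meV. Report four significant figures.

Z = 0.5874

Eᵢ/kT = 0.553055, 5.09646.
Z = Σ gᵢe^(−Eᵢ/kT) = 1·e^(−0.553055) + 2·e^(−5.09646) = 0.575190 + 0.0122367 = 0.587427.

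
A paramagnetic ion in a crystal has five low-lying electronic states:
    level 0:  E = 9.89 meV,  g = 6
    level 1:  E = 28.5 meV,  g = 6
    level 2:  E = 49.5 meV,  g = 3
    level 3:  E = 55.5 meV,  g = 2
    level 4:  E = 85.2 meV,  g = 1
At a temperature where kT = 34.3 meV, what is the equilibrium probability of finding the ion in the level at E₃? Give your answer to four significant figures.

0.04778

Eᵢ/kT = 0.288338, 0.830904, 1.44315, 1.61808, 2.48397.
Z = Σ gᵢe^(−Eᵢ/kT) = 6·e^(−0.288338) + 6·e^(−0.830904) + 3·e^(−1.44315) + 2·e^(−1.61808) + 1·e^(−2.48397) = 4.49705 + 2.61393 + 0.708548 + 0.396558 + 0.0834114 = 8.29950.
P₃ = g₃ e^(−E₃/kT) / Z = 0.396558/8.29950 = 0.04778.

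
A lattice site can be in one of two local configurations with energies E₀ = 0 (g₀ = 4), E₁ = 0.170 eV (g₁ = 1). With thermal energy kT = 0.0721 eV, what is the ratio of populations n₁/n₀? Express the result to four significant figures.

n₁/n₀ = (g₁/g₀) exp[−(E₁−E₀)/kT] = (1/4) × exp(−(0.170 eV)/(0.0721 eV)) = (1/4) × exp(-2.35784) = 0.02366.

0.02366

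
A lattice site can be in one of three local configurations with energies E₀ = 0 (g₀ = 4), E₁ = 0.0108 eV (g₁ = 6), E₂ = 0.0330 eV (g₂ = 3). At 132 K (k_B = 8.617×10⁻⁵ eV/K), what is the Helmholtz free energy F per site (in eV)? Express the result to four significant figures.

-0.02127 eV

k_BT = 8.617×10⁻⁵ × 132 K = 0.0113744 eV.
Eᵢ/kT = 0, 0.949501, 2.90125.
Z = Σ gᵢe^(−Eᵢ/kT) = 4·e^(−0) + 6·e^(−0.949501) + 3·e^(−2.90125) = 4.00000 + 2.32160 + 0.164863 = 6.48646.
F = −kT ln Z = −0.0113744 × ln(6.48646) = −0.0113744 × 1.86972 = -0.02127 eV.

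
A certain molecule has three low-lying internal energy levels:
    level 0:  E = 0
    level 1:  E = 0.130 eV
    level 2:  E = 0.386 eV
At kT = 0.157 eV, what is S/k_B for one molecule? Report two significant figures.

Eᵢ/kT = 0, 0.8280, 2.459.
Z = Σ e^(−Eᵢ/kT) = e^(−0) + e^(−0.8280) + e^(−2.459) = 1.000 + 0.4369 + 0.08552 = 1.522.
⟨E⟩ = Σ EᵢPᵢ = 0.05901 eV.
S/k_B = ln Z + ⟨E⟩/kT = ln(1.522) + 0.05901/0.157 = 0.4200 + 0.3759 = 0.80.

0.80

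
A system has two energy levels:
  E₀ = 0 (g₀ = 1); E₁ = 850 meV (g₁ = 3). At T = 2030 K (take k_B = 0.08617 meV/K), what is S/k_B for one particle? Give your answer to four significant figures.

0.1335

k_BT = 0.08617 × 2030 K = 174.925 meV.
Eᵢ/kT = 0, 4.85923.
Z = Σ gᵢe^(−Eᵢ/kT) = 1·e^(−0) + 3·e^(−4.85923) = 1.00000 + 0.0232694 = 1.02327.
⟨E⟩ = Σ EᵢPᵢ = 19.3292 meV.
S/k_B = ln Z + ⟨E⟩/kT = ln(1.02327) + 19.3292/174.925 = 0.0230034 + 0.110500 = 0.1335.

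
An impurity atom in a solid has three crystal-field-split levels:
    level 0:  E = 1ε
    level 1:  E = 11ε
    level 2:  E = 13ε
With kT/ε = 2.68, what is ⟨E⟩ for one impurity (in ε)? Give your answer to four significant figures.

1.363 ε

Eᵢ/kT = 0.373134, 4.10448, 4.85075.
Z = Σ e^(−Eᵢ/kT) = e^(−0.373134) + e^(−4.10448) + e^(−4.85075) = 0.688573 + 0.0164986 + 0.00782251 = 0.712894.
⟨E⟩ = Σ Eᵢ e^(−Eᵢ/kT) / Z = (1·0.688573 + 11·0.0164986 + 13·0.00782251) / 0.712894 = 1.363 ε.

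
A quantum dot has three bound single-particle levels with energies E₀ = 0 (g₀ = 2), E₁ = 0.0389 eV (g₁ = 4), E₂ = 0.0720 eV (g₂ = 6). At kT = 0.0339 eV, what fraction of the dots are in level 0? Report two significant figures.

0.50

Eᵢ/kT = 0, 1.147, 2.124.
Z = Σ gᵢe^(−Eᵢ/kT) = 2·e^(−0) + 4·e^(−1.147) + 6·e^(−2.124) = 2.000 + 1.270 + 0.7173 = 3.987.
P₀ = g₀ e^(−E₀/kT) / Z = 2.000/3.987 = 0.50.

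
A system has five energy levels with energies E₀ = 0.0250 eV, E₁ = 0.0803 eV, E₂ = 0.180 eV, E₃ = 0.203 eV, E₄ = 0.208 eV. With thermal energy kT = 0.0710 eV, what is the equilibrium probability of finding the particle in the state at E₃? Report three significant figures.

Eᵢ/kT = 0.35211, 1.1310, 2.5352, 2.8592, 2.9296.
Z = Σ e^(−Eᵢ/kT) = e^(−0.35211) + e^(−1.1310) + e^(−2.5352) + e^(−2.8592) + e^(−2.9296) = 0.70320 + 0.32271 + 0.079246 + 0.057315 + 0.053418 = 1.2159.
P₃ = e^(−E₃/kT) / Z = 0.057315/1.2159 = 0.0471.

0.0471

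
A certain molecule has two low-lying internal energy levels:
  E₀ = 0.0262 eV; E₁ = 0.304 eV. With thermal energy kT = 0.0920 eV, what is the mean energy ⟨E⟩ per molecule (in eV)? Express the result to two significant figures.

Eᵢ/kT = 0.2848, 3.304.
Z = Σ e^(−Eᵢ/kT) = e^(−0.2848) + e^(−3.304) = 0.7522 + 0.03674 = 0.7889.
⟨E⟩ = Σ Eᵢ e^(−Eᵢ/kT) / Z = (0.0262·0.7522 + 0.304·0.03674) / 0.7889 = 0.039 eV.

0.039 eV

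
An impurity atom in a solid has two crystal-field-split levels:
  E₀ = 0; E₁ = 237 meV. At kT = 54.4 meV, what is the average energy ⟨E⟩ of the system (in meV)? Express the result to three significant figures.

3.00 meV

Eᵢ/kT = 0, 4.3566.
Z = Σ e^(−Eᵢ/kT) = e^(−0) + e^(−4.3566) = 1.0000 + 0.012822 = 1.0128.
⟨E⟩ = Σ Eᵢ e^(−Eᵢ/kT) / Z = (0·1.0000 + 237·0.012822) / 1.0128 = 3.00 meV.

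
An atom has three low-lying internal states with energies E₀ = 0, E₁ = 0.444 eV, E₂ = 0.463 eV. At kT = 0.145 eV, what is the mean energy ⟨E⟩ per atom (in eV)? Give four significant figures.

Eᵢ/kT = 0, 3.06207, 3.19310.
Z = Σ e^(−Eᵢ/kT) = e^(−0) + e^(−3.06207) + e^(−3.19310) = 1.00000 + 0.0467907 + 0.0410444 = 1.08784.
⟨E⟩ = Σ Eᵢ e^(−Eᵢ/kT) / Z = (0·1.00000 + 0.444·0.0467907 + 0.463·0.0410444) / 1.08784 = 0.03657 eV.

0.03657 eV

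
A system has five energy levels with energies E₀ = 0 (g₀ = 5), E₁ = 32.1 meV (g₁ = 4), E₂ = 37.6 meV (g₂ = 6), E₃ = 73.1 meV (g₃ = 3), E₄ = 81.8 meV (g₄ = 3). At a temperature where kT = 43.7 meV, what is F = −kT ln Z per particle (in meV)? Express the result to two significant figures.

-100 meV

Eᵢ/kT = 0, 0.7346, 0.8604, 1.673, 1.872.
Z = Σ gᵢe^(−Eᵢ/kT) = 5·e^(−0) + 4·e^(−0.7346) + 6·e^(−0.8604) + 3·e^(−1.673) + 3·e^(−1.872) = 5.000 + 1.919 + 2.538 + 0.5630 + 0.4614 = 10.48.
F = −kT ln Z = −43.7 × ln(10.48) = −43.7 × 2.349 = -100 meV.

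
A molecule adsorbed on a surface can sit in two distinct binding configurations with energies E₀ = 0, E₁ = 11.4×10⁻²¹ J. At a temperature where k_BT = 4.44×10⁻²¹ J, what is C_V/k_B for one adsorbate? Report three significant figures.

0.436

Eᵢ/kT = 0, 2.5676.
Z = Σ e^(−Eᵢ/kT) = e^(−0) + e^(−2.5676) = 1.0000 + 0.076719 = 1.0767.
⟨E⟩ = 0.81229, ⟨E²⟩ = 9.2601.
C_V/k_B = (⟨E²⟩ − ⟨E⟩²)/(kT)² = (9.2601 − 0.65982)/19.714 = 0.436.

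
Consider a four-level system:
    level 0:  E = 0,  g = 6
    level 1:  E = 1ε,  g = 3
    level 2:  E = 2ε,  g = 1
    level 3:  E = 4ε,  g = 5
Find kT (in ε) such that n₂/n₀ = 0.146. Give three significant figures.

15.1 ε

n₂/n₀ = (g₂/g₀) exp[−(E₂−E₀)/kT] = 0.146.
⇒ (E₂−E₀)/kT = ln((1/6)/0.146) = ln(1.1416) = 0.13243.
kT = 2ε / 0.13243 = 15.1 ε.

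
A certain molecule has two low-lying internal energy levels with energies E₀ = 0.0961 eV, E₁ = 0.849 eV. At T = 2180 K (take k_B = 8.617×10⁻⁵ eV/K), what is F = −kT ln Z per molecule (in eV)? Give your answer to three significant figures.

0.0927 eV

k_BT = 8.617×10⁻⁵ × 2180 K = 0.18785 eV.
Eᵢ/kT = 0.51158, 4.5196.
Z = Σ e^(−Eᵢ/kT) = e^(−0.51158) + e^(−4.5196) = 0.59955 + 0.010893 = 0.61044.
F = −kT ln Z = −0.18785 × ln(0.61044) = −0.18785 × -0.49358 = 0.0927 eV.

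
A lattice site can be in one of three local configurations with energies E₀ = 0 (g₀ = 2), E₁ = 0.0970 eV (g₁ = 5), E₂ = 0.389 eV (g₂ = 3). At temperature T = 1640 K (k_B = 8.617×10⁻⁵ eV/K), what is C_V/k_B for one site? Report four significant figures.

0.3305

k_BT = 8.617×10⁻⁵ × 1640 K = 0.141319 eV.
Eᵢ/kT = 0, 0.686390, 2.75264.
Z = Σ gᵢe^(−Eᵢ/kT) = 2·e^(−0) + 5·e^(−0.686390) + 3·e^(−2.75264) = 2.00000 + 2.51695 + 0.191278 = 4.70823.
⟨E⟩ = 0.0676584 eV, ⟨E²⟩ = 0.0111775 eV².
C_V/k_B = (⟨E²⟩ − ⟨E⟩²)/(kT)² = (0.0111775 − 0.00457766)/0.0199711 = 0.3305.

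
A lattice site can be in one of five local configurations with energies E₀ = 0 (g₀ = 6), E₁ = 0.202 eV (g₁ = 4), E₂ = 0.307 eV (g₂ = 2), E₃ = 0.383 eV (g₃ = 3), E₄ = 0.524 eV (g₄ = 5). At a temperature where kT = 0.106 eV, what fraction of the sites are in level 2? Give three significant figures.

Eᵢ/kT = 0, 1.9057, 2.8962, 3.6132, 4.9434.
Z = Σ gᵢe^(−Eᵢ/kT) = 6·e^(−0) + 4·e^(−1.9057) + 2·e^(−2.8962) + 3·e^(−3.6132) + 5·e^(−4.9434) = 6.0000 + 0.59487 + 0.11047 + 0.080896 + 0.035652 = 6.8219.
P₂ = g₂ e^(−E₂/kT) / Z = 0.11047/6.8219 = 0.0162.

0.0162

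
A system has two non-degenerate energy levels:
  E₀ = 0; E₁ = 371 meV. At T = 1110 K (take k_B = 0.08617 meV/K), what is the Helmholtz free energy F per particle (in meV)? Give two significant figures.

k_BT = 0.08617 × 1110 K = 95.65 meV.
Eᵢ/kT = 0, 3.879.
Z = Σ e^(−Eᵢ/kT) = e^(−0) + e^(−3.879) = 1.000 + 0.02067 = 1.021.
F = −kT ln Z = −95.65 × ln(1.021) = −95.65 × 0.02078 = -2.0 meV.

-2.0 meV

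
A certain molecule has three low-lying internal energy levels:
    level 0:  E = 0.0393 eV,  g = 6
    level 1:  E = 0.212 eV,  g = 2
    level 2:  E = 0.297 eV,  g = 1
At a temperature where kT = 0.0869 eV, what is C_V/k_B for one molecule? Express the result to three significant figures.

Eᵢ/kT = 0.45224, 2.4396, 3.4177.
Z = Σ gᵢe^(−Eᵢ/kT) = 6·e^(−0.45224) + 2·e^(−2.4396) + 1·e^(−3.4177) = 3.8172 + 0.17439 + 0.032788 = 4.0244.
⟨E⟩ = 0.048883 eV, ⟨E²⟩ = 0.0041312 eV².
C_V/k_B = (⟨E²⟩ − ⟨E⟩²)/(kT)² = (0.0041312 − 0.0023895)/0.0075516 = 0.231.

0.231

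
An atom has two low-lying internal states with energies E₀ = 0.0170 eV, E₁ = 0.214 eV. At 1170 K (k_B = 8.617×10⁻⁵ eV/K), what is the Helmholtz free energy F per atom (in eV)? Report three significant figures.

k_BT = 8.617×10⁻⁵ × 1170 K = 0.10082 eV.
Eᵢ/kT = 0.16862, 2.1226.
Z = Σ e^(−Eᵢ/kT) = e^(−0.16862) + e^(−2.1226) = 0.84483 + 0.11972 = 0.96455.
F = −kT ln Z = −0.10082 × ln(0.96455) = −0.10082 × -0.036094 = 0.00364 eV.

0.00364 eV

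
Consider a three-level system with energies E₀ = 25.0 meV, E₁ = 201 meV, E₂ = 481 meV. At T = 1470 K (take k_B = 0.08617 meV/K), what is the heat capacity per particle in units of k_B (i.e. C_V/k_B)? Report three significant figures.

k_BT = 0.08617 × 1470 K = 126.67 meV.
Eᵢ/kT = 0.19736, 1.5868, 3.7973.
Z = Σ e^(−Eᵢ/kT) = e^(−0.19736) + e^(−1.5868) + e^(−3.7973) = 0.82090 + 0.20458 + 0.022431 = 1.0479.
⟨E⟩ = 69.121 meV, ⟨E²⟩ = 13329 meV².
C_V/k_B = (⟨E²⟩ − ⟨E⟩²)/(kT)² = (13329 − 4777.7)/16045 = 0.533.

0.533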